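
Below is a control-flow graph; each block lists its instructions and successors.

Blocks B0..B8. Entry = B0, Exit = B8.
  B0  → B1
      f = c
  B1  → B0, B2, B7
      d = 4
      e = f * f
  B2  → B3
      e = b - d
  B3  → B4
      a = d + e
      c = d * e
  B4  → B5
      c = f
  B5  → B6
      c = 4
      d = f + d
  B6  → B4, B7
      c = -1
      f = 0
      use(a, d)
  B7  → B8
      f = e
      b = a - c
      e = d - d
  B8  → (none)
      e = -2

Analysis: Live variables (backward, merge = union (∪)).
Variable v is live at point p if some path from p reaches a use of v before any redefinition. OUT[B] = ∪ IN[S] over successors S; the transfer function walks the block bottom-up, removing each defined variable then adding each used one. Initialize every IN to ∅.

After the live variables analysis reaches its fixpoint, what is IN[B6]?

Answer: {a, d, e}

Trace:
Converged values:
  B0: | IN={a, b, c} | OUT={a, b, c, f}
  B1: | IN={a, b, c, f} | OUT={a, b, c, d, e, f}
  B2: | IN={b, d, f} | OUT={d, e, f}
  B3: | IN={d, e, f} | OUT={a, d, e, f}
  B4: | IN={a, d, e, f} | OUT={a, d, e, f}
  B5: | IN={a, d, e, f} | OUT={a, d, e}
  B6: | IN={a, d, e} | OUT={a, c, d, e, f}
  B7: | IN={a, c, d, e} | OUT={}
  B8: | IN={} | OUT={}

Merge at B6: OUT[B6] = IN[B4] ⊔ IN[B7] = {a, c, d, e, f}
Applying B6's transfer function to that OUT value gives IN[B6] (row B6 above).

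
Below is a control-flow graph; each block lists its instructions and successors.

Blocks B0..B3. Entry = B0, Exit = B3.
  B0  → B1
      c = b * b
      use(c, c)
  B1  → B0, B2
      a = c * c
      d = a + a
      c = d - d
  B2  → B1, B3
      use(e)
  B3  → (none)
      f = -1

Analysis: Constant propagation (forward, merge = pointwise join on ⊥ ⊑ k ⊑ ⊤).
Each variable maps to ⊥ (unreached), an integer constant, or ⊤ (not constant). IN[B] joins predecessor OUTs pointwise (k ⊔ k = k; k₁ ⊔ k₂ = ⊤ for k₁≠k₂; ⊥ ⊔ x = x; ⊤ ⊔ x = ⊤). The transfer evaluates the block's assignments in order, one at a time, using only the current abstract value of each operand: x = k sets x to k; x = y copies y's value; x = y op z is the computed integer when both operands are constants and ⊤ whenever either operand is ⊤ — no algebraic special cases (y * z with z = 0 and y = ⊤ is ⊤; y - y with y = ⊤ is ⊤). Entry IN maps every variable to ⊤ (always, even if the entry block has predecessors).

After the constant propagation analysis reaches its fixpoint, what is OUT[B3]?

Per-block solution:
  B0:   IN=(all ⊤)   OUT=(all ⊤)
  B1:   IN=(all ⊤)   OUT=(all ⊤)
  B2:   IN=(all ⊤)   OUT=(all ⊤)
  B3:   IN=(all ⊤)   OUT={f:-1; rest ⊤}

Merge at B3: IN[B3] = OUT[B2] = {a: ⊤, b: ⊤, c: ⊤, d: ⊤, e: ⊤, f: ⊤}
Applying B3's transfer function to that IN value gives OUT[B3] (row B3 above).

Answer: {a: ⊤, b: ⊤, c: ⊤, d: ⊤, e: ⊤, f: -1}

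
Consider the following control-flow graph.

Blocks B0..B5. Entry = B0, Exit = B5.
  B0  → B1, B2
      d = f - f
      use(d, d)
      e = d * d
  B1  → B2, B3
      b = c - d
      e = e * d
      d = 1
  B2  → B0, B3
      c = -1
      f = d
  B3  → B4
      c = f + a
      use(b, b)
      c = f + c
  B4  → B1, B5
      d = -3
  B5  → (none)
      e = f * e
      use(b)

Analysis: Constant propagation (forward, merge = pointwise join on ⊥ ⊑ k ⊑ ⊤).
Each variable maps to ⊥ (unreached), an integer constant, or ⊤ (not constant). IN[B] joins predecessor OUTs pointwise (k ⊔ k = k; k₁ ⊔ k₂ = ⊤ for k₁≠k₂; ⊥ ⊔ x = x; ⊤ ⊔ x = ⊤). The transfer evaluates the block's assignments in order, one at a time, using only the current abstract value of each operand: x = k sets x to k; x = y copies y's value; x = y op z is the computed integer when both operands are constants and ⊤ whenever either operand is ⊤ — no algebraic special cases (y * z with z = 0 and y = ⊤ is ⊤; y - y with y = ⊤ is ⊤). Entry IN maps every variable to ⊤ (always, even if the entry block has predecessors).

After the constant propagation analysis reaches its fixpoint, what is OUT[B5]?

Per-block solution:
  B0: | IN=(all ⊤) | OUT=(all ⊤)
  B1: | IN=(all ⊤) | OUT={d:1; rest ⊤}
  B2: | IN=(all ⊤) | OUT={c:-1; rest ⊤}
  B3: | IN=(all ⊤) | OUT=(all ⊤)
  B4: | IN=(all ⊤) | OUT={d:-3; rest ⊤}
  B5: | IN={d:-3; rest ⊤} | OUT={d:-3; rest ⊤}

Merge at B5: IN[B5] = OUT[B4] = {a: ⊤, b: ⊤, c: ⊤, d: -3, e: ⊤, f: ⊤}
Applying B5's transfer function to that IN value gives OUT[B5] (row B5 above).

Answer: {a: ⊤, b: ⊤, c: ⊤, d: -3, e: ⊤, f: ⊤}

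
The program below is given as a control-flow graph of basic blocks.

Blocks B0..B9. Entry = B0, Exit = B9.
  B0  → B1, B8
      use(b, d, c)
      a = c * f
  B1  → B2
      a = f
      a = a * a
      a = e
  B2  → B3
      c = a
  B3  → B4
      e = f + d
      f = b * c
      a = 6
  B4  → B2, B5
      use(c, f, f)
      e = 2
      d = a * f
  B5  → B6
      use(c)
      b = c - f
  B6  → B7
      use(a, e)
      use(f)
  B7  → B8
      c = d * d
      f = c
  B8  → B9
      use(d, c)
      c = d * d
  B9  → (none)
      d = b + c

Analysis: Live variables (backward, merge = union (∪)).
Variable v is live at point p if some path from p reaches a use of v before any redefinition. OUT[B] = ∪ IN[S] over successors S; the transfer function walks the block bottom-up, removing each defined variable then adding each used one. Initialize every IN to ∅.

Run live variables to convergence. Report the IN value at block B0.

Fixpoint table:
  B0:  IN={b, c, d, e, f}  OUT={b, c, d, e, f}
  B1:  IN={b, d, e, f}  OUT={a, b, d, f}
  B2:  IN={a, b, d, f}  OUT={b, c, d, f}
  B3:  IN={b, c, d, f}  OUT={a, b, c, f}
  B4:  IN={a, b, c, f}  OUT={a, b, c, d, e, f}
  B5:  IN={a, c, d, e, f}  OUT={a, b, d, e, f}
  B6:  IN={a, b, d, e, f}  OUT={b, d}
  B7:  IN={b, d}  OUT={b, c, d}
  B8:  IN={b, c, d}  OUT={b, c}
  B9:  IN={b, c}  OUT={}

Merge at B0: OUT[B0] = IN[B1] ⊔ IN[B8] = {b, c, d, e, f}
Applying B0's transfer function to that OUT value gives IN[B0] (row B0 above).

Answer: {b, c, d, e, f}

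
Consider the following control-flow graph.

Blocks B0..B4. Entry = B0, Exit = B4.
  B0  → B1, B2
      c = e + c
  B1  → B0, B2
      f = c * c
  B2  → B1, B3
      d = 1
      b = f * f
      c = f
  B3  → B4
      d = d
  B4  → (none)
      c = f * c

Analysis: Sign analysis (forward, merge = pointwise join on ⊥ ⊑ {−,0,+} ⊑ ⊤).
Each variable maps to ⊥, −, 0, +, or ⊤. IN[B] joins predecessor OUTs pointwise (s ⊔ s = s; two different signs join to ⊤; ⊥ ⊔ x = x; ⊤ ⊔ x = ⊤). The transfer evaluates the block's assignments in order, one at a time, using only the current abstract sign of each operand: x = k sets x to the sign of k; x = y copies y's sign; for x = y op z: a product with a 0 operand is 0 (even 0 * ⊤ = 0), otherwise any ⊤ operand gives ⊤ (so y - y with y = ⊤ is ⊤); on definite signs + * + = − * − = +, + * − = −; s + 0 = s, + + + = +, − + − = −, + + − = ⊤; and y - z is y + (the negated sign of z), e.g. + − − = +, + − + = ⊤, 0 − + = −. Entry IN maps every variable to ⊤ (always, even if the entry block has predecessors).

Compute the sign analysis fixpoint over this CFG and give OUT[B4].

Answer: {a: ⊤, b: ⊤, c: ⊤, d: +, e: ⊤, f: ⊤}

Trace:
Per-block solution:
  B0:  IN=(all ⊤)  OUT=(all ⊤)
  B1:  IN=(all ⊤)  OUT=(all ⊤)
  B2:  IN=(all ⊤)  OUT={d:+; rest ⊤}
  B3:  IN={d:+; rest ⊤}  OUT={d:+; rest ⊤}
  B4:  IN={d:+; rest ⊤}  OUT={d:+; rest ⊤}

Merge at B4: IN[B4] = OUT[B3] = {a: ⊤, b: ⊤, c: ⊤, d: +, e: ⊤, f: ⊤}
Applying B4's transfer function to that IN value gives OUT[B4] (row B4 above).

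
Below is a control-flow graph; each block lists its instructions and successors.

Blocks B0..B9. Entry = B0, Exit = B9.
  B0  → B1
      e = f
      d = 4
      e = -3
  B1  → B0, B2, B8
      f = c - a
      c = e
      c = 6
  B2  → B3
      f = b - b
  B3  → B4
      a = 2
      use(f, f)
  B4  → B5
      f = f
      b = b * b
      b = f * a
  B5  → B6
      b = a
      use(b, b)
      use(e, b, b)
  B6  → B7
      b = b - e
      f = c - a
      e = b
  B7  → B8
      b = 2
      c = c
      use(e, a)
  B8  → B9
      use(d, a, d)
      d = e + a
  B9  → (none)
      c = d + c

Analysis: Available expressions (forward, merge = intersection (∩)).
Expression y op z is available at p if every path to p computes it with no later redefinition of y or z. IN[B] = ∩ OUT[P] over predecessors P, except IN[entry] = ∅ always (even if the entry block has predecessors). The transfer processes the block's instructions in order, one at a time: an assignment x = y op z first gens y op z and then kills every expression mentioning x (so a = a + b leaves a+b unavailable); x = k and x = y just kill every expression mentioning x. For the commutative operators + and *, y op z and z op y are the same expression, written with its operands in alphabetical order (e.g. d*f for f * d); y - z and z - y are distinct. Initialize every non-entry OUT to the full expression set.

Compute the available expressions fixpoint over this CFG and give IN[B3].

Answer: {b-b}

Working:
Per-block solution:
  B0:  IN={}  OUT={}
  B1:  IN={}  OUT={}
  B2:  IN={}  OUT={b-b}
  B3:  IN={b-b}  OUT={b-b}
  B4:  IN={b-b}  OUT={a*f}
  B5:  IN={a*f}  OUT={a*f}
  B6:  IN={a*f}  OUT={c-a}
  B7:  IN={c-a}  OUT={}
  B8:  IN={}  OUT={a+e}
  B9:  IN={a+e}  OUT={a+e}

Merge at B3: IN[B3] = OUT[B2] = {b-b}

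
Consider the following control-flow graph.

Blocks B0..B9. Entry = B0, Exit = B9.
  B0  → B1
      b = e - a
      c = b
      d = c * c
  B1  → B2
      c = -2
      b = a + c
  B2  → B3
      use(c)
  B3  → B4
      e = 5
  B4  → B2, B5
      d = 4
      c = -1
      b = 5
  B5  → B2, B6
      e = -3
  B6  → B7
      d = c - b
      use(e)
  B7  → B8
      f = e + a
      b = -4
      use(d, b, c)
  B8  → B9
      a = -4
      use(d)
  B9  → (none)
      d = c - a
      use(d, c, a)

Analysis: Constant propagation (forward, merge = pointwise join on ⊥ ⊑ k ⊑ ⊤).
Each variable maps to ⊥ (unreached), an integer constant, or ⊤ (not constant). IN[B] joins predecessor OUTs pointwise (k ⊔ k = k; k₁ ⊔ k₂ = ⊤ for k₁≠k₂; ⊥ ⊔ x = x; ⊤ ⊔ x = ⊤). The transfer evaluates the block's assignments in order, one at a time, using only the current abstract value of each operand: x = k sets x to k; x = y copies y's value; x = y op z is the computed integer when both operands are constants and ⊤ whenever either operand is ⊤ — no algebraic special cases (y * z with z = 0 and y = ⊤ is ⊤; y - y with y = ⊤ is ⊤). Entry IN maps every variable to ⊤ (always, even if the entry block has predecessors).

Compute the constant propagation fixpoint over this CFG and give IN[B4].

Converged values:
  B0: | IN=(all ⊤) | OUT=(all ⊤)
  B1: | IN=(all ⊤) | OUT={c:-2; rest ⊤}
  B2: | IN=(all ⊤) | OUT=(all ⊤)
  B3: | IN=(all ⊤) | OUT={e:5; rest ⊤}
  B4: | IN={e:5; rest ⊤} | OUT={b:5, c:-1, d:4, e:5; rest ⊤}
  B5: | IN={b:5, c:-1, d:4, e:5; rest ⊤} | OUT={b:5, c:-1, d:4, e:-3; rest ⊤}
  B6: | IN={b:5, c:-1, d:4, e:-3; rest ⊤} | OUT={b:5, c:-1, d:-6, e:-3; rest ⊤}
  B7: | IN={b:5, c:-1, d:-6, e:-3; rest ⊤} | OUT={b:-4, c:-1, d:-6, e:-3; rest ⊤}
  B8: | IN={b:-4, c:-1, d:-6, e:-3; rest ⊤} | OUT={a:-4, b:-4, c:-1, d:-6, e:-3; rest ⊤}
  B9: | IN={a:-4, b:-4, c:-1, d:-6, e:-3; rest ⊤} | OUT={a:-4, b:-4, c:-1, d:3, e:-3; rest ⊤}

Merge at B4: IN[B4] = OUT[B3] = {a: ⊤, b: ⊤, c: ⊤, d: ⊤, e: 5, f: ⊤}

Answer: {a: ⊤, b: ⊤, c: ⊤, d: ⊤, e: 5, f: ⊤}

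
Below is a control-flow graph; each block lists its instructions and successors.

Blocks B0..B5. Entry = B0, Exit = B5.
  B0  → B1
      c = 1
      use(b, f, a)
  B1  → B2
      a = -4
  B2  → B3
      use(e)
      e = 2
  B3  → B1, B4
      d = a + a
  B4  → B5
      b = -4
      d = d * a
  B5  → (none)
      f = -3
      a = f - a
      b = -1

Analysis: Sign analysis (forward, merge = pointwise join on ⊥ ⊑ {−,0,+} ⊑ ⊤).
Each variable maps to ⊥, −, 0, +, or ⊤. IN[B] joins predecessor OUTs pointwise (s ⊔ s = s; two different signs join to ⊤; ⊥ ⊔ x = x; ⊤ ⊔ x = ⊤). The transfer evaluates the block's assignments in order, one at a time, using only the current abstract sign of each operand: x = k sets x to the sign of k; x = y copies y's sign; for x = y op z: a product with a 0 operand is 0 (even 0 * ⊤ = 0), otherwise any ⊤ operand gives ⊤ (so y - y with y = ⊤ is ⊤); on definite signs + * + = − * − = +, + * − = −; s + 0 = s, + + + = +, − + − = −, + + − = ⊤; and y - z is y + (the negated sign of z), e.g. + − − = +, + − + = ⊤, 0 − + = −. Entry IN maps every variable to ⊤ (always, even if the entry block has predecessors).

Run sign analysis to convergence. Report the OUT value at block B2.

Answer: {a: -, b: ⊤, c: +, d: ⊤, e: +, f: ⊤}

Working:
Per-block solution:
  B0: | IN=(all ⊤) | OUT={c:+; rest ⊤}
  B1: | IN={c:+; rest ⊤} | OUT={a:-, c:+; rest ⊤}
  B2: | IN={a:-, c:+; rest ⊤} | OUT={a:-, c:+, e:+; rest ⊤}
  B3: | IN={a:-, c:+, e:+; rest ⊤} | OUT={a:-, c:+, d:-, e:+; rest ⊤}
  B4: | IN={a:-, c:+, d:-, e:+; rest ⊤} | OUT={a:-, b:-, c:+, d:+, e:+; rest ⊤}
  B5: | IN={a:-, b:-, c:+, d:+, e:+; rest ⊤} | OUT={b:-, c:+, d:+, e:+, f:-; rest ⊤}

Merge at B2: IN[B2] = OUT[B1] = {a: -, b: ⊤, c: +, d: ⊤, e: ⊤, f: ⊤}
Applying B2's transfer function to that IN value gives OUT[B2] (row B2 above).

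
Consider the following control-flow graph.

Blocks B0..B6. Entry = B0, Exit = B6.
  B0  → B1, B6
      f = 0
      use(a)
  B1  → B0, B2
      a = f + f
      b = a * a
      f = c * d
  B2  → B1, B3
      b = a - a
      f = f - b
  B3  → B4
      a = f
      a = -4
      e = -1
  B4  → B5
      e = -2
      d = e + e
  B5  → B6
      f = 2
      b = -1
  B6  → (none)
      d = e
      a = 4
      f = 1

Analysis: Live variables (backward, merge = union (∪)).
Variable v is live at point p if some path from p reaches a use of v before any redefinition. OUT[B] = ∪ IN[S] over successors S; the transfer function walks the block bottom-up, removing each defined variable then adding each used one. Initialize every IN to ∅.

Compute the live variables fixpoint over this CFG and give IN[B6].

Answer: {e}

Working:
Fixpoint table:
  B0: | IN={a, c, d, e} | OUT={c, d, e, f}
  B1: | IN={c, d, e, f} | OUT={a, c, d, e, f}
  B2: | IN={a, c, d, e, f} | OUT={c, d, e, f}
  B3: | IN={f} | OUT={}
  B4: | IN={} | OUT={e}
  B5: | IN={e} | OUT={e}
  B6: | IN={e} | OUT={}

B6 is the boundary node: OUT[B6] = {}
Applying B6's transfer function to that OUT value gives IN[B6] (row B6 above).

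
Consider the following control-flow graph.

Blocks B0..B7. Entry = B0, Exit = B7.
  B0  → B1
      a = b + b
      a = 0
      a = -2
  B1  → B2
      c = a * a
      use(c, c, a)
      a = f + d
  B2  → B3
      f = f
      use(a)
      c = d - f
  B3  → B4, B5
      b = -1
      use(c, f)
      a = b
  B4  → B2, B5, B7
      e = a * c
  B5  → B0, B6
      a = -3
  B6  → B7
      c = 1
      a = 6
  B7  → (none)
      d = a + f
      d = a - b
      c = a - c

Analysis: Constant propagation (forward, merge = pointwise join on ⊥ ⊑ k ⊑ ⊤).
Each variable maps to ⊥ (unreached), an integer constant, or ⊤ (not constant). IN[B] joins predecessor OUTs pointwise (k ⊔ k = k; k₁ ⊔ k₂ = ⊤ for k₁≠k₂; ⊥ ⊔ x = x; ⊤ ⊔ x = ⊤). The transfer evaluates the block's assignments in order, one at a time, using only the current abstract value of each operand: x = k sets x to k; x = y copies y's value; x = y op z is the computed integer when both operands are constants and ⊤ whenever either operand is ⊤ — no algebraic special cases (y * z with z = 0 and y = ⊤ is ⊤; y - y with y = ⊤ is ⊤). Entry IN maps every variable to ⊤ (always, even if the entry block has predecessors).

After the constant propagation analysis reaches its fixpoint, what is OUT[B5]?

Converged values:
  B0:   IN=(all ⊤)   OUT={a:-2; rest ⊤}
  B1:   IN={a:-2; rest ⊤}   OUT={c:4; rest ⊤}
  B2:   IN=(all ⊤)   OUT=(all ⊤)
  B3:   IN=(all ⊤)   OUT={a:-1, b:-1; rest ⊤}
  B4:   IN={a:-1, b:-1; rest ⊤}   OUT={a:-1, b:-1; rest ⊤}
  B5:   IN={a:-1, b:-1; rest ⊤}   OUT={a:-3, b:-1; rest ⊤}
  B6:   IN={a:-3, b:-1; rest ⊤}   OUT={a:6, b:-1, c:1; rest ⊤}
  B7:   IN={b:-1; rest ⊤}   OUT={b:-1; rest ⊤}

Merge at B5: IN[B5] = OUT[B3] ⊔ OUT[B4] = {a: -1, b: -1, c: ⊤, d: ⊤, e: ⊤, f: ⊤}
Applying B5's transfer function to that IN value gives OUT[B5] (row B5 above).

Answer: {a: -3, b: -1, c: ⊤, d: ⊤, e: ⊤, f: ⊤}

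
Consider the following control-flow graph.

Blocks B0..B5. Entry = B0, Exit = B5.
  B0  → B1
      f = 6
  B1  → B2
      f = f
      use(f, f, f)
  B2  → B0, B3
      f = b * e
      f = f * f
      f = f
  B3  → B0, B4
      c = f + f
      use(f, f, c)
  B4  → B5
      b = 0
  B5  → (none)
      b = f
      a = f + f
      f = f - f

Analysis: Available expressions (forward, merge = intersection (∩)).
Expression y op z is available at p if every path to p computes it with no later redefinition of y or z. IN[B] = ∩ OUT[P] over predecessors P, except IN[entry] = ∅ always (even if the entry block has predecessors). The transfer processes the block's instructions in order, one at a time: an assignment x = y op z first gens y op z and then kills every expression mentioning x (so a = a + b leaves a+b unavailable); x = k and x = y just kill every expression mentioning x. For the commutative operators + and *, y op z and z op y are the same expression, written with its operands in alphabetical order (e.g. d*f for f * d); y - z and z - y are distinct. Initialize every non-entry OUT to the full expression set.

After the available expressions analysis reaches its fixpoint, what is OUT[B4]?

Per-block solution:
  B0:   IN={}   OUT={}
  B1:   IN={}   OUT={}
  B2:   IN={}   OUT={b*e}
  B3:   IN={b*e}   OUT={b*e, f+f}
  B4:   IN={b*e, f+f}   OUT={f+f}
  B5:   IN={f+f}   OUT={}

Merge at B4: IN[B4] = OUT[B3] = {b*e, f+f}
Applying B4's transfer function to that IN value gives OUT[B4] (row B4 above).

Answer: {f+f}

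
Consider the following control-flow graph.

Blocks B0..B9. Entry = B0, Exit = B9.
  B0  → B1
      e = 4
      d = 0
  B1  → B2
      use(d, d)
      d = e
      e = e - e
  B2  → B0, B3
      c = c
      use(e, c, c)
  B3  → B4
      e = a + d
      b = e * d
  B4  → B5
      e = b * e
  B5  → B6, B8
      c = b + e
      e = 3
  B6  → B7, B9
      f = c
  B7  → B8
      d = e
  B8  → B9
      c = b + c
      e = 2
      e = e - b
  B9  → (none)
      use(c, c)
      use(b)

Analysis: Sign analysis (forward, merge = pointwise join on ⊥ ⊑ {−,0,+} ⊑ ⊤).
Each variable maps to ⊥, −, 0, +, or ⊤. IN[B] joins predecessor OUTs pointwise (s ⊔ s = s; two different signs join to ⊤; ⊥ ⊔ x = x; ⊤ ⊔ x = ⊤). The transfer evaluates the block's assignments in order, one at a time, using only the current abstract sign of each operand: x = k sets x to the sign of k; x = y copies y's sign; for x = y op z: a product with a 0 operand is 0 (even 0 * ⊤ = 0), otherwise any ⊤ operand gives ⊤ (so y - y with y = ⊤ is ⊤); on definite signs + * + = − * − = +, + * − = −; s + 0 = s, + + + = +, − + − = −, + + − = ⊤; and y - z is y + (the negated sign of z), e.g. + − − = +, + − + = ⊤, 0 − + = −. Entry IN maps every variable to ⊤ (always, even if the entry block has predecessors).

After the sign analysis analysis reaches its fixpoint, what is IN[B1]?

Fixpoint table:
  B0:  IN=(all ⊤)  OUT={d:0, e:+; rest ⊤}
  B1:  IN={d:0, e:+; rest ⊤}  OUT={d:+; rest ⊤}
  B2:  IN={d:+; rest ⊤}  OUT={d:+; rest ⊤}
  B3:  IN={d:+; rest ⊤}  OUT={d:+; rest ⊤}
  B4:  IN={d:+; rest ⊤}  OUT={d:+; rest ⊤}
  B5:  IN={d:+; rest ⊤}  OUT={d:+, e:+; rest ⊤}
  B6:  IN={d:+, e:+; rest ⊤}  OUT={d:+, e:+; rest ⊤}
  B7:  IN={d:+, e:+; rest ⊤}  OUT={d:+, e:+; rest ⊤}
  B8:  IN={d:+, e:+; rest ⊤}  OUT={d:+; rest ⊤}
  B9:  IN={d:+; rest ⊤}  OUT={d:+; rest ⊤}

Merge at B1: IN[B1] = OUT[B0] = {a: ⊤, b: ⊤, c: ⊤, d: 0, e: +, f: ⊤}

Answer: {a: ⊤, b: ⊤, c: ⊤, d: 0, e: +, f: ⊤}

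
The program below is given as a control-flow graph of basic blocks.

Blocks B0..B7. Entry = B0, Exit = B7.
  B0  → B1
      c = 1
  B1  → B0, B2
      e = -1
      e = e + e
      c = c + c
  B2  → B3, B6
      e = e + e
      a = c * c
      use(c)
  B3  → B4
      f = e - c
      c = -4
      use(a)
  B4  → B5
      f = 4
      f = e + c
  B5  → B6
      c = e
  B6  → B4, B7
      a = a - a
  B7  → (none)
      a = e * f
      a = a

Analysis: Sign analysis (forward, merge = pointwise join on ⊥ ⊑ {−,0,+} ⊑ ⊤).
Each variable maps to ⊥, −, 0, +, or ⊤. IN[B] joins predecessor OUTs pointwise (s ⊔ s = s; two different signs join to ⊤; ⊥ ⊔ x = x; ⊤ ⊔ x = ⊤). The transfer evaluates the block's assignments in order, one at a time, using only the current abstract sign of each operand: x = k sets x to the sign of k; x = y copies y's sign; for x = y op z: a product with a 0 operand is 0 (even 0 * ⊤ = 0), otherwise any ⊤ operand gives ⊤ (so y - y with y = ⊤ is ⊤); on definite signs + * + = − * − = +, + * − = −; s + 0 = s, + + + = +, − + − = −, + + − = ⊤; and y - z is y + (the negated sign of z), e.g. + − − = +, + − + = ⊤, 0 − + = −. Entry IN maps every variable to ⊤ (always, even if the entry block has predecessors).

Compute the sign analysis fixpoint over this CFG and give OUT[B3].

Answer: {a: +, b: ⊤, c: -, d: ⊤, e: -, f: -}

Trace:
Converged values:
  B0: | IN=(all ⊤) | OUT={c:+; rest ⊤}
  B1: | IN={c:+; rest ⊤} | OUT={c:+, e:-; rest ⊤}
  B2: | IN={c:+, e:-; rest ⊤} | OUT={a:+, c:+, e:-; rest ⊤}
  B3: | IN={a:+, c:+, e:-; rest ⊤} | OUT={a:+, c:-, e:-, f:-; rest ⊤}
  B4: | IN={e:-; rest ⊤} | OUT={e:-; rest ⊤}
  B5: | IN={e:-; rest ⊤} | OUT={c:-, e:-; rest ⊤}
  B6: | IN={e:-; rest ⊤} | OUT={e:-; rest ⊤}
  B7: | IN={e:-; rest ⊤} | OUT={e:-; rest ⊤}

Merge at B3: IN[B3] = OUT[B2] = {a: +, b: ⊤, c: +, d: ⊤, e: -, f: ⊤}
Applying B3's transfer function to that IN value gives OUT[B3] (row B3 above).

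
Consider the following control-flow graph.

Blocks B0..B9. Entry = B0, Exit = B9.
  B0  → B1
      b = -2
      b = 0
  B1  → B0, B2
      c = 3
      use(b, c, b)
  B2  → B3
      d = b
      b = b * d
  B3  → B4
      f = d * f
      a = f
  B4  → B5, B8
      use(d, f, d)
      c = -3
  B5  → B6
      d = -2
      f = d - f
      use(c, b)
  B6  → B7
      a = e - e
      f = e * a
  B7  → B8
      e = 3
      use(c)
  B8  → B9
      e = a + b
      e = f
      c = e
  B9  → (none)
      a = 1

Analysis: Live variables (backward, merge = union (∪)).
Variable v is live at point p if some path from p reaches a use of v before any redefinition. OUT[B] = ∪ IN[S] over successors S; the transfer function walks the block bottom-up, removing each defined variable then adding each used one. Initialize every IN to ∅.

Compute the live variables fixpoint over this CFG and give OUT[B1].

Answer: {b, e, f}

Trace:
Fixpoint table:
  B0:  IN={e, f}  OUT={b, e, f}
  B1:  IN={b, e, f}  OUT={b, e, f}
  B2:  IN={b, e, f}  OUT={b, d, e, f}
  B3:  IN={b, d, e, f}  OUT={a, b, d, e, f}
  B4:  IN={a, b, d, e, f}  OUT={a, b, c, e, f}
  B5:  IN={b, c, e, f}  OUT={b, c, e}
  B6:  IN={b, c, e}  OUT={a, b, c, f}
  B7:  IN={a, b, c, f}  OUT={a, b, f}
  B8:  IN={a, b, f}  OUT={}
  B9:  IN={}  OUT={}

Merge at B1: OUT[B1] = IN[B0] ⊔ IN[B2] = {b, e, f}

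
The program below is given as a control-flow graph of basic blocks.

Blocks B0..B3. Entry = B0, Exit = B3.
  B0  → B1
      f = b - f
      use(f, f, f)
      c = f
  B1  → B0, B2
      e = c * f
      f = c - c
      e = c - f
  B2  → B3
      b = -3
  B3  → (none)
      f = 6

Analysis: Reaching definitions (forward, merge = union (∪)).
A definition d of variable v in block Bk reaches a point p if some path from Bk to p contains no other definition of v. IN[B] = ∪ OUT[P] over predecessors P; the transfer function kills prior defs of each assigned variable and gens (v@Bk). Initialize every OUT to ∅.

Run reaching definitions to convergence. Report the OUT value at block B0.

Per-block solution:
  B0:   IN={c@B0, e@B1, f@B1}   OUT={c@B0, e@B1, f@B0}
  B1:   IN={c@B0, e@B1, f@B0}   OUT={c@B0, e@B1, f@B1}
  B2:   IN={c@B0, e@B1, f@B1}   OUT={b@B2, c@B0, e@B1, f@B1}
  B3:   IN={b@B2, c@B0, e@B1, f@B1}   OUT={b@B2, c@B0, e@B1, f@B3}

Merge at B0 (entry node, so the boundary value {} is joined with the incoming edge(s)): IN[B0] = {} ⊔ OUT[B1] = {c@B0, e@B1, f@B1}
Applying B0's transfer function to that IN value gives OUT[B0] (row B0 above).

Answer: {c@B0, e@B1, f@B0}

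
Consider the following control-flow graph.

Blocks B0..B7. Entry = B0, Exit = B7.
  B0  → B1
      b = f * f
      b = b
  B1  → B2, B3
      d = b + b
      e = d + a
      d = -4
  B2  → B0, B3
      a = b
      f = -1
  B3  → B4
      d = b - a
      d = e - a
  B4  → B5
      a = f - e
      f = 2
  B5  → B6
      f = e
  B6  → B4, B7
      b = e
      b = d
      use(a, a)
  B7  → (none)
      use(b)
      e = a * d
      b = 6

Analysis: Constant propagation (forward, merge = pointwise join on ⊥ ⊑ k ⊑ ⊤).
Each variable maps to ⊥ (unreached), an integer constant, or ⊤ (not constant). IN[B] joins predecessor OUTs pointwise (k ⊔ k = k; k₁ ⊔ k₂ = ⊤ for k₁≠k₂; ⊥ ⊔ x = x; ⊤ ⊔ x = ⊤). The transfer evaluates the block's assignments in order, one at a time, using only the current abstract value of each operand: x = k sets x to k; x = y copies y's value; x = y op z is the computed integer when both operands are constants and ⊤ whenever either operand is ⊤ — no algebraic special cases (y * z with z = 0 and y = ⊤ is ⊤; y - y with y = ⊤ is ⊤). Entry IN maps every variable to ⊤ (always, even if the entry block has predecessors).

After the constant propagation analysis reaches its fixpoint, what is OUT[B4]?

Fixpoint table:
  B0:   IN=(all ⊤)   OUT=(all ⊤)
  B1:   IN=(all ⊤)   OUT={d:-4; rest ⊤}
  B2:   IN={d:-4; rest ⊤}   OUT={d:-4, f:-1; rest ⊤}
  B3:   IN={d:-4; rest ⊤}   OUT=(all ⊤)
  B4:   IN=(all ⊤)   OUT={f:2; rest ⊤}
  B5:   IN={f:2; rest ⊤}   OUT=(all ⊤)
  B6:   IN=(all ⊤)   OUT=(all ⊤)
  B7:   IN=(all ⊤)   OUT={b:6; rest ⊤}

Merge at B4: IN[B4] = OUT[B3] ⊔ OUT[B6] = {a: ⊤, b: ⊤, c: ⊤, d: ⊤, e: ⊤, f: ⊤}
Applying B4's transfer function to that IN value gives OUT[B4] (row B4 above).

Answer: {a: ⊤, b: ⊤, c: ⊤, d: ⊤, e: ⊤, f: 2}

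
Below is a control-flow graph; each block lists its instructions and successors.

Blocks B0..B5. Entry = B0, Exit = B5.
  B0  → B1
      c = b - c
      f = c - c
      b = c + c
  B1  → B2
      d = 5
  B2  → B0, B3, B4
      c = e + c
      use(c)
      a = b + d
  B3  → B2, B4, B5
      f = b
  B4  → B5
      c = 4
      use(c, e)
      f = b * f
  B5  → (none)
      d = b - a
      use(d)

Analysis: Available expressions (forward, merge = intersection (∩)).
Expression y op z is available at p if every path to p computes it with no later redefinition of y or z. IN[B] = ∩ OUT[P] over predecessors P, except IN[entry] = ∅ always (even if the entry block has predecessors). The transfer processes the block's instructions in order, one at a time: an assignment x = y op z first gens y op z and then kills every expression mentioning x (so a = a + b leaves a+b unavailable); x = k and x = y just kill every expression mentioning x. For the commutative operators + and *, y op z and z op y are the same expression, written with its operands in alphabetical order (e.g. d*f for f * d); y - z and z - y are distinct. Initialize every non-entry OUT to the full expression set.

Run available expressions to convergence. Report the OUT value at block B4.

Answer: {b+d}

Derivation:
Fixpoint table:
  B0:  IN={}  OUT={c+c, c-c}
  B1:  IN={c+c, c-c}  OUT={c+c, c-c}
  B2:  IN={}  OUT={b+d}
  B3:  IN={b+d}  OUT={b+d}
  B4:  IN={b+d}  OUT={b+d}
  B5:  IN={b+d}  OUT={b-a}

Merge at B4: IN[B4] = OUT[B2] ∩ OUT[B3] = {b+d}
Applying B4's transfer function to that IN value gives OUT[B4] (row B4 above).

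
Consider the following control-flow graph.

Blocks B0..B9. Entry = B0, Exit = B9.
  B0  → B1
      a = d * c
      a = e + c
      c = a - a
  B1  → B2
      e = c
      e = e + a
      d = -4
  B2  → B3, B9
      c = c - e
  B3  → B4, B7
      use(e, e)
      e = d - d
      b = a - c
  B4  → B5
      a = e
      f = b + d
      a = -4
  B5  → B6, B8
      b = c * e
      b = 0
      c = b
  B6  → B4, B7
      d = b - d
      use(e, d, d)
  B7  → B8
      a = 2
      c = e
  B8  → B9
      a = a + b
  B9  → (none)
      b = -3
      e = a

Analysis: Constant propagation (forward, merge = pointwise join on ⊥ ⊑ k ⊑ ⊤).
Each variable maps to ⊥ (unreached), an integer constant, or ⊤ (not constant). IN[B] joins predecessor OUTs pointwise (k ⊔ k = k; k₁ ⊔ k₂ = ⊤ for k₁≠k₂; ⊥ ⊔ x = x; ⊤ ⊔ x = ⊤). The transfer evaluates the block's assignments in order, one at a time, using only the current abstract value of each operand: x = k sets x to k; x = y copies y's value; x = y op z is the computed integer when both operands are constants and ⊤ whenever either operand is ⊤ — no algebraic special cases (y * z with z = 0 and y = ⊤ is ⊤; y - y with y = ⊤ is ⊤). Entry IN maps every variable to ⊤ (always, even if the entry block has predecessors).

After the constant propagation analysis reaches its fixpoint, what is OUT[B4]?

Per-block solution:
  B0:   IN=(all ⊤)   OUT=(all ⊤)
  B1:   IN=(all ⊤)   OUT={d:-4; rest ⊤}
  B2:   IN={d:-4; rest ⊤}   OUT={d:-4; rest ⊤}
  B3:   IN={d:-4; rest ⊤}   OUT={d:-4, e:0; rest ⊤}
  B4:   IN={e:0; rest ⊤}   OUT={a:-4, e:0; rest ⊤}
  B5:   IN={a:-4, e:0; rest ⊤}   OUT={a:-4, b:0, c:0, e:0; rest ⊤}
  B6:   IN={a:-4, b:0, c:0, e:0; rest ⊤}   OUT={a:-4, b:0, c:0, e:0; rest ⊤}
  B7:   IN={e:0; rest ⊤}   OUT={a:2, c:0, e:0; rest ⊤}
  B8:   IN={c:0, e:0; rest ⊤}   OUT={c:0, e:0; rest ⊤}
  B9:   IN=(all ⊤)   OUT={b:-3; rest ⊤}

Merge at B4: IN[B4] = OUT[B3] ⊔ OUT[B6] = {a: ⊤, b: ⊤, c: ⊤, d: ⊤, e: 0, f: ⊤}
Applying B4's transfer function to that IN value gives OUT[B4] (row B4 above).

Answer: {a: -4, b: ⊤, c: ⊤, d: ⊤, e: 0, f: ⊤}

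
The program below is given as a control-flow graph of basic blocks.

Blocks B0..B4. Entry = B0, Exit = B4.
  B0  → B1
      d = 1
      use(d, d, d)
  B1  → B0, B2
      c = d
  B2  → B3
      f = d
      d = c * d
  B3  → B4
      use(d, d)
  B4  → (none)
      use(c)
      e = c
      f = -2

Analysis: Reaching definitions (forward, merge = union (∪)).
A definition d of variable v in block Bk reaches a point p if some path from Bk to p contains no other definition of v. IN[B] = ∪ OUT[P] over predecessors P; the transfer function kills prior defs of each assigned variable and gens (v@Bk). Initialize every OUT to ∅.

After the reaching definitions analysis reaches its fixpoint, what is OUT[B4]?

Answer: {c@B1, d@B2, e@B4, f@B4}

Working:
Converged values:
  B0:   IN={c@B1, d@B0}   OUT={c@B1, d@B0}
  B1:   IN={c@B1, d@B0}   OUT={c@B1, d@B0}
  B2:   IN={c@B1, d@B0}   OUT={c@B1, d@B2, f@B2}
  B3:   IN={c@B1, d@B2, f@B2}   OUT={c@B1, d@B2, f@B2}
  B4:   IN={c@B1, d@B2, f@B2}   OUT={c@B1, d@B2, e@B4, f@B4}

Merge at B4: IN[B4] = OUT[B3] = {c@B1, d@B2, f@B2}
Applying B4's transfer function to that IN value gives OUT[B4] (row B4 above).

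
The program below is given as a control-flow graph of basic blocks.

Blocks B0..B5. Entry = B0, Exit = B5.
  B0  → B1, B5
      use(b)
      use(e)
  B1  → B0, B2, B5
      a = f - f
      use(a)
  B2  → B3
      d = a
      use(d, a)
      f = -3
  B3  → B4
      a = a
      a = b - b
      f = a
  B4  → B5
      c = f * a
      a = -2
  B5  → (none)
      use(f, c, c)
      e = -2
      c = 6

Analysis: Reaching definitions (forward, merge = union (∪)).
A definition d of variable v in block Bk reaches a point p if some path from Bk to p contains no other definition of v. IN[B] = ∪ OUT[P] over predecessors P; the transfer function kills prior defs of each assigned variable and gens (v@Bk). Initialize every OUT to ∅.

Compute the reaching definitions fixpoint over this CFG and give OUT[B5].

Answer: {a@B1, a@B4, c@B5, d@B2, e@B5, f@B3}

Working:
Per-block solution:
  B0:   IN={a@B1}   OUT={a@B1}
  B1:   IN={a@B1}   OUT={a@B1}
  B2:   IN={a@B1}   OUT={a@B1, d@B2, f@B2}
  B3:   IN={a@B1, d@B2, f@B2}   OUT={a@B3, d@B2, f@B3}
  B4:   IN={a@B3, d@B2, f@B3}   OUT={a@B4, c@B4, d@B2, f@B3}
  B5:   IN={a@B1, a@B4, c@B4, d@B2, f@B3}   OUT={a@B1, a@B4, c@B5, d@B2, e@B5, f@B3}

Merge at B5: IN[B5] = OUT[B0] ⊔ OUT[B1] ⊔ OUT[B4] = {a@B1, a@B4, c@B4, d@B2, f@B3}
Applying B5's transfer function to that IN value gives OUT[B5] (row B5 above).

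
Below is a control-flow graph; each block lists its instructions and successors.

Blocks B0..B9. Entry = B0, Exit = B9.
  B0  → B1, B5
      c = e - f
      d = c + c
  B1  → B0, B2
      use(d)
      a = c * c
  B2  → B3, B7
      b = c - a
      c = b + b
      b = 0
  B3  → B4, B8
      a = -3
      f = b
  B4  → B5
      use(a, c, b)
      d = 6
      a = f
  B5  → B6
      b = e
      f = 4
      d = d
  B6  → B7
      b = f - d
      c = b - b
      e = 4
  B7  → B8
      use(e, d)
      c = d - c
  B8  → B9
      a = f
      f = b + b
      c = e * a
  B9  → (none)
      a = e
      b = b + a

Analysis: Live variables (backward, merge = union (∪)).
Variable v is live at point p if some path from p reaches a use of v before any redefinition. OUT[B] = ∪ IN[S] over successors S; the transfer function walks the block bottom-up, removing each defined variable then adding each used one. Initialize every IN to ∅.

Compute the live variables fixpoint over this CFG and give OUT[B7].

Fixpoint table:
  B0:   IN={e, f}   OUT={c, d, e, f}
  B1:   IN={c, d, e, f}   OUT={a, c, d, e, f}
  B2:   IN={a, c, d, e, f}   OUT={b, c, d, e, f}
  B3:   IN={b, c, e}   OUT={a, b, c, e, f}
  B4:   IN={a, b, c, e, f}   OUT={d, e}
  B5:   IN={d, e}   OUT={d, f}
  B6:   IN={d, f}   OUT={b, c, d, e, f}
  B7:   IN={b, c, d, e, f}   OUT={b, e, f}
  B8:   IN={b, e, f}   OUT={b, e}
  B9:   IN={b, e}   OUT={}

Merge at B7: OUT[B7] = IN[B8] = {b, e, f}

Answer: {b, e, f}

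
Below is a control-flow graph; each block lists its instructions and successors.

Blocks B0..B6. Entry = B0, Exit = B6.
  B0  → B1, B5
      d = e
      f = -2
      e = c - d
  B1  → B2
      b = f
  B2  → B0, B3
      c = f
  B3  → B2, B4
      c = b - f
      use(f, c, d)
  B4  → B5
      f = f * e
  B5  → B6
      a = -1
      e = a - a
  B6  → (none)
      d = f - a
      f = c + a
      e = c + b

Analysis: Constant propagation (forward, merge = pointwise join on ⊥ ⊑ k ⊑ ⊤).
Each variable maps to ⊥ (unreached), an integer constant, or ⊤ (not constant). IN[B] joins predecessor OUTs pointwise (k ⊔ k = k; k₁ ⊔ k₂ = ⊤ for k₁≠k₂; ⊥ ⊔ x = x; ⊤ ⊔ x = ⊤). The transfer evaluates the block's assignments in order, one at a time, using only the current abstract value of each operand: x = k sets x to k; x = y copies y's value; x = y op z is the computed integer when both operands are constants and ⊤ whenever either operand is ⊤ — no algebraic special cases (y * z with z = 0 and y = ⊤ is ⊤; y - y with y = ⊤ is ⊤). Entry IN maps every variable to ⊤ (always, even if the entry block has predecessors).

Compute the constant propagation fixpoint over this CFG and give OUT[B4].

Answer: {a: ⊤, b: -2, c: 0, d: ⊤, e: ⊤, f: ⊤}

Trace:
Per-block solution:
  B0:  IN=(all ⊤)  OUT={f:-2; rest ⊤}
  B1:  IN={f:-2; rest ⊤}  OUT={b:-2, f:-2; rest ⊤}
  B2:  IN={b:-2, f:-2; rest ⊤}  OUT={b:-2, c:-2, f:-2; rest ⊤}
  B3:  IN={b:-2, c:-2, f:-2; rest ⊤}  OUT={b:-2, c:0, f:-2; rest ⊤}
  B4:  IN={b:-2, c:0, f:-2; rest ⊤}  OUT={b:-2, c:0; rest ⊤}
  B5:  IN=(all ⊤)  OUT={a:-1, e:0; rest ⊤}
  B6:  IN={a:-1, e:0; rest ⊤}  OUT={a:-1; rest ⊤}

Merge at B4: IN[B4] = OUT[B3] = {a: ⊤, b: -2, c: 0, d: ⊤, e: ⊤, f: -2}
Applying B4's transfer function to that IN value gives OUT[B4] (row B4 above).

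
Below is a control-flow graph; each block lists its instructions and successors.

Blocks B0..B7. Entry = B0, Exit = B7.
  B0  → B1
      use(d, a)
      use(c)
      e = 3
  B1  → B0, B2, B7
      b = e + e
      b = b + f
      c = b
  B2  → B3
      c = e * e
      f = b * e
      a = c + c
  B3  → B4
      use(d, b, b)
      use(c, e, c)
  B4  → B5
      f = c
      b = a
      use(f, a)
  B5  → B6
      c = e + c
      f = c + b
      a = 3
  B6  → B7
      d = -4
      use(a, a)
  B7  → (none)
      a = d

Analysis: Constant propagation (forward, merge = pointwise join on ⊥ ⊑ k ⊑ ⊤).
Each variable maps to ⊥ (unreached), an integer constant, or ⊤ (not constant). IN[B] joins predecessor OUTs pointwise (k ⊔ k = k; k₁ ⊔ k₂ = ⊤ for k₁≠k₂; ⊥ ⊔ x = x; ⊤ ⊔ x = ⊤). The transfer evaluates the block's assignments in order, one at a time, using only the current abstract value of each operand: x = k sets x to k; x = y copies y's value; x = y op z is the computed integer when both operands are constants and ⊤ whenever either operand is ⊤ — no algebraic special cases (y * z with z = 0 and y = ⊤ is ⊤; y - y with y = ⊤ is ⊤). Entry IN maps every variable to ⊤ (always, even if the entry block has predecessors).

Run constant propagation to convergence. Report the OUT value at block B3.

Answer: {a: 18, b: ⊤, c: 9, d: ⊤, e: 3, f: ⊤}

Derivation:
Fixpoint table:
  B0:   IN=(all ⊤)   OUT={e:3; rest ⊤}
  B1:   IN={e:3; rest ⊤}   OUT={e:3; rest ⊤}
  B2:   IN={e:3; rest ⊤}   OUT={a:18, c:9, e:3; rest ⊤}
  B3:   IN={a:18, c:9, e:3; rest ⊤}   OUT={a:18, c:9, e:3; rest ⊤}
  B4:   IN={a:18, c:9, e:3; rest ⊤}   OUT={a:18, b:18, c:9, e:3, f:9; rest ⊤}
  B5:   IN={a:18, b:18, c:9, e:3, f:9; rest ⊤}   OUT={a:3, b:18, c:12, e:3, f:30; rest ⊤}
  B6:   IN={a:3, b:18, c:12, e:3, f:30; rest ⊤}   OUT={a:3, b:18, c:12, d:-4, e:3, f:30; rest ⊤}
  B7:   IN={e:3; rest ⊤}   OUT={e:3; rest ⊤}

Merge at B3: IN[B3] = OUT[B2] = {a: 18, b: ⊤, c: 9, d: ⊤, e: 3, f: ⊤}
Applying B3's transfer function to that IN value gives OUT[B3] (row B3 above).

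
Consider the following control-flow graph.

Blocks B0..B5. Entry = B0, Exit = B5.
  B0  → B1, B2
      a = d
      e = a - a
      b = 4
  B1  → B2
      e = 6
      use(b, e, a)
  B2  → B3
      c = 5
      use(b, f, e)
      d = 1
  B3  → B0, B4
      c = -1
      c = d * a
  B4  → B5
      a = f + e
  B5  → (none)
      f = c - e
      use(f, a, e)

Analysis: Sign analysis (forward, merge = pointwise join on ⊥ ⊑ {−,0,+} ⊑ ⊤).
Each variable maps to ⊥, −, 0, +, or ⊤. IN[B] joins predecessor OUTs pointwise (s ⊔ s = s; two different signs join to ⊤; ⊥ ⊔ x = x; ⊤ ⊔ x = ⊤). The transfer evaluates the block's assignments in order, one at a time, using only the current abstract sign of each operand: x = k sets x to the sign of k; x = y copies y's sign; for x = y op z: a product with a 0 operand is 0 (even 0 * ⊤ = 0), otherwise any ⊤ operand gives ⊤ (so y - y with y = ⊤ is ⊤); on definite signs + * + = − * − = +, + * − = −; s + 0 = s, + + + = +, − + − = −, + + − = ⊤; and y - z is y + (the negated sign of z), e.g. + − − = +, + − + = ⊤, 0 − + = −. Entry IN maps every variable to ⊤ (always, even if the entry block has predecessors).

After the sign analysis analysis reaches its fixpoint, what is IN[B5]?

Per-block solution:
  B0:   IN=(all ⊤)   OUT={b:+; rest ⊤}
  B1:   IN={b:+; rest ⊤}   OUT={b:+, e:+; rest ⊤}
  B2:   IN={b:+; rest ⊤}   OUT={b:+, c:+, d:+; rest ⊤}
  B3:   IN={b:+, c:+, d:+; rest ⊤}   OUT={b:+, d:+; rest ⊤}
  B4:   IN={b:+, d:+; rest ⊤}   OUT={b:+, d:+; rest ⊤}
  B5:   IN={b:+, d:+; rest ⊤}   OUT={b:+, d:+; rest ⊤}

Merge at B5: IN[B5] = OUT[B4] = {a: ⊤, b: +, c: ⊤, d: +, e: ⊤, f: ⊤}

Answer: {a: ⊤, b: +, c: ⊤, d: +, e: ⊤, f: ⊤}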